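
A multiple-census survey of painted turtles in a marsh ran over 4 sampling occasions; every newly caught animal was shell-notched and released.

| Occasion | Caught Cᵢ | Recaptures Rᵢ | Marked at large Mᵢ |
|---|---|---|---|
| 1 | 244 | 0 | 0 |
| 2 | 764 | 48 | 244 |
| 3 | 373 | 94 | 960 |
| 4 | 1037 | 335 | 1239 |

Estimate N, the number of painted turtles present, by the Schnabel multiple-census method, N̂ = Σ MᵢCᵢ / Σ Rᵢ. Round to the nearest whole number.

Σ MᵢCᵢ = 0·244 + 244·764 + 960·373 + 1239·1037 = 0 + 186416 + 358080 + 1284843 = 1829339
Σ Rᵢ = 0 + 48 + 94 + 335 = 477
N̂ = 1829339 / 477 ≈ 3835.1 → 3835

N ≈ 3835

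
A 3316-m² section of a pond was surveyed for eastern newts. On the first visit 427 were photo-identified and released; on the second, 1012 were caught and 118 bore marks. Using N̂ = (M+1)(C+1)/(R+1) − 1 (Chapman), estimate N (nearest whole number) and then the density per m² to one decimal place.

density ≈ 1.1 eastern newts per m²

N̂ = 428·1013/119 − 1 = 433564/119 − 1 ≈ 3642.4 → 3642
Density = N̂ / area = 3642 / 3316 ≈ 1.10 → 1.1 per m²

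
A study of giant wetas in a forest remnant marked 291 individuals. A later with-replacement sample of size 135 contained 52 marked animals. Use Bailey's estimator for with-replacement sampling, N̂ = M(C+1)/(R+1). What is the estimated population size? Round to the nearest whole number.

N̂ = 291·(135+1)/(52+1) = 291·136/53 = 39576/53 ≈ 746.7 → 747

N ≈ 747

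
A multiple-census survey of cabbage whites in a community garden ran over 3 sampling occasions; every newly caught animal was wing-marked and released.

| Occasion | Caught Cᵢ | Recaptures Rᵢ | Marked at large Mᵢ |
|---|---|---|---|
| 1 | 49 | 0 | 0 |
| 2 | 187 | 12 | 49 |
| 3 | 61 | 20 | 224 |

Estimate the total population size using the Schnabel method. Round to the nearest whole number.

N ≈ 713

Σ MᵢCᵢ = 0·49 + 49·187 + 224·61 = 0 + 9163 + 13664 = 22827
Σ Rᵢ = 0 + 12 + 20 = 32
N̂ = 22827 / 32 ≈ 713.3 → 713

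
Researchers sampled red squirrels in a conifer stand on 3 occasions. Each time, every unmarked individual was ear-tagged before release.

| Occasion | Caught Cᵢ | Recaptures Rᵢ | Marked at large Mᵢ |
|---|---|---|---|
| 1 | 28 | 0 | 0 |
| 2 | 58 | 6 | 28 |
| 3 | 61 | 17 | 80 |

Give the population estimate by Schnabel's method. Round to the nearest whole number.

Σ MᵢCᵢ = 0·28 + 28·58 + 80·61 = 0 + 1624 + 4880 = 6504
Σ Rᵢ = 0 + 6 + 17 = 23
N̂ = 6504 / 23 ≈ 282.8 → 283

N ≈ 283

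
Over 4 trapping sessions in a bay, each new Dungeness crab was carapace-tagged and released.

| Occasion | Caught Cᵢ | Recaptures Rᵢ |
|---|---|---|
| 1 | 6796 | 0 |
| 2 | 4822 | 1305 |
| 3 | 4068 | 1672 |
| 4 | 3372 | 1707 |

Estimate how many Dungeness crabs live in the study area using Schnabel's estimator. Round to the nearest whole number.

Marked at large before each occasion: Mᵢ = Σⱼ<ᵢ (Cⱼ − Rⱼ) → M1=0, M2=6796, M3=10313, M4=12709
Σ MᵢCᵢ = 0·6796 + 6796·4822 + 10313·4068 + 12709·3372 = 0 + 32770312 + 41953284 + 42854748 = 117578344
Σ Rᵢ = 0 + 1305 + 1672 + 1707 = 4684
N̂ = 117578344 / 4684 ≈ 25102.1 → 25102

N ≈ 25,102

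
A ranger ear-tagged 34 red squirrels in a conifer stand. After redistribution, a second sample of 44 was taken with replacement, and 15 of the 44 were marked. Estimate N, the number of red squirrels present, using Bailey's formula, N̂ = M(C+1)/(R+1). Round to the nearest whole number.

N ≈ 96

N̂ = 34·(44+1)/(15+1) = 34·45/16 = 1530/16 ≈ 95.6 → 96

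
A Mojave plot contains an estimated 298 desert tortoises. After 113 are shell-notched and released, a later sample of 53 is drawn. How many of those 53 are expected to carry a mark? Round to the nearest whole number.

The marked fraction of the population is 113/298, so in a sample of 53 expect C·(M/N) marked.
E[R] = 113 × 53 / 298 = 5989 / 298 ≈ 20.1 → 20

expected recaptures ≈ 20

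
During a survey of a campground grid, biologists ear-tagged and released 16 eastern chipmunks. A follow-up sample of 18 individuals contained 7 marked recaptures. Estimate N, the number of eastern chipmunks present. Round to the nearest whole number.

N ≈ 41

The marked fraction in the recapture sample should equal the marked fraction in the population: 7/18 = 16/N.
N = (16 × 18) / 7 = 288 / 7 ≈ 41.1 → 41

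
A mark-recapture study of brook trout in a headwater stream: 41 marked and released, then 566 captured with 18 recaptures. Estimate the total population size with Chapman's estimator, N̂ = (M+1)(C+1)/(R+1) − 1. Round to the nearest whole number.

N̂ = (41+1)(566+1)/(18+1) − 1 = 42·567/19 − 1
= 23814/19 − 1 ≈ 1253.4 − 1 ≈ 1252.4 → 1252

N ≈ 1252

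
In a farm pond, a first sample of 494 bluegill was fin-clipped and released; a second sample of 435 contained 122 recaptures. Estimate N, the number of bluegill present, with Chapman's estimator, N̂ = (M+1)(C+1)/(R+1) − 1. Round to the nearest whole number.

N ≈ 1754

N̂ = (494+1)(435+1)/(122+1) − 1 = 495·436/123 − 1
= 215820/123 − 1 ≈ 1754.6 − 1 ≈ 1753.6 → 1754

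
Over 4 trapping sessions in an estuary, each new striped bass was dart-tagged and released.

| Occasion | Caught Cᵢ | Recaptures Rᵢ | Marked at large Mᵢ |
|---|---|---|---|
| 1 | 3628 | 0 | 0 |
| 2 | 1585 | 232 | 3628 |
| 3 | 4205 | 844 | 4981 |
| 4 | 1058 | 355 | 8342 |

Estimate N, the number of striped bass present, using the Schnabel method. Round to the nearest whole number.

N ≈ 24,823

Σ MᵢCᵢ = 0·3628 + 3628·1585 + 4981·4205 + 8342·1058 = 0 + 5750380 + 20945105 + 8825836 = 35521321
Σ Rᵢ = 0 + 232 + 844 + 355 = 1431
N̂ = 35521321 / 1431 ≈ 24822.7 → 24823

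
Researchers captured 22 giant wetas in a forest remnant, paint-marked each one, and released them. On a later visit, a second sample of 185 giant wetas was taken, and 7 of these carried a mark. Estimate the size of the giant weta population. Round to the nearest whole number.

If marked individuals mix randomly, R/C ≈ M/N, giving N ≈ M·C/R.
N = (22 × 185) / 7 = 4070 / 7 ≈ 581.4 → 581

N ≈ 581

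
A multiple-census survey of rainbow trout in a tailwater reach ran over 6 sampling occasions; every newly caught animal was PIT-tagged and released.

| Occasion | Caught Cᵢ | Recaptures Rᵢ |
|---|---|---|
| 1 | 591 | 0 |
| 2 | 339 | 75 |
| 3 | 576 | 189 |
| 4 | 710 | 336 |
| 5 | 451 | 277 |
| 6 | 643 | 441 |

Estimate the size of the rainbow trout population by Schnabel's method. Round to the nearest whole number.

Marked at large before each occasion: Mᵢ = Σⱼ<ᵢ (Cⱼ − Rⱼ) → M1=0, M2=591, M3=855, M4=1242, M5=1616, M6=1790
Σ MᵢCᵢ = 0·591 + 591·339 + 855·576 + 1242·710 + 1616·451 + 1790·643 = 0 + 200349 + 492480 + 881820 + 728816 + 1150970 = 3454435
Σ Rᵢ = 0 + 75 + 189 + 336 + 277 + 441 = 1318
N̂ = 3454435 / 1318 ≈ 2621.0 → 2621

N ≈ 2621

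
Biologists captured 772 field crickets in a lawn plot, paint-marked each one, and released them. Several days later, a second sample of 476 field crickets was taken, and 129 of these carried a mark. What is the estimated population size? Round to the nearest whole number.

N = (772 × 476) / 129 = 367472 / 129 ≈ 2848.6 → 2849

N ≈ 2849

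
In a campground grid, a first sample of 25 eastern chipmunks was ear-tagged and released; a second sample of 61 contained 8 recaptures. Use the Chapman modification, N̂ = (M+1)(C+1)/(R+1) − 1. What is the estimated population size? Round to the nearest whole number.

N̂ = (25+1)(61+1)/(8+1) − 1 = 26·62/9 − 1
= 1612/9 − 1 ≈ 179.1 − 1 ≈ 178.1 → 178

N ≈ 178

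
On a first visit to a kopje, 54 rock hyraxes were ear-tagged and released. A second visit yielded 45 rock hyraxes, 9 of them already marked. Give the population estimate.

N = (54 × 45) / 9 = 2430 / 9 = 270

N = 270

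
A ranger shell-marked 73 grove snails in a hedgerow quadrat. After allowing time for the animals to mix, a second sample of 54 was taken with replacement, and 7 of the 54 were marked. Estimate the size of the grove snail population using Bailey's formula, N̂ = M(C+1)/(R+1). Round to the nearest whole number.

N ≈ 502

N̂ = 73·(54+1)/(7+1) = 73·55/8 = 4015/8 ≈ 501.9 → 502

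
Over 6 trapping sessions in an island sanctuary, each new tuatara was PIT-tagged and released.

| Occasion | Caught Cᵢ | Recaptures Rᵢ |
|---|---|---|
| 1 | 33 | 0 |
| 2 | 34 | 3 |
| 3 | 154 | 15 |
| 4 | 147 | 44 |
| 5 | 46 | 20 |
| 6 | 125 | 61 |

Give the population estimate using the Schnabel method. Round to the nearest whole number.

N ≈ 674

Marked at large before each occasion: Mᵢ = Σⱼ<ᵢ (Cⱼ − Rⱼ) → M1=0, M2=33, M3=64, M4=203, M5=306, M6=332
Σ MᵢCᵢ = 0·33 + 33·34 + 64·154 + 203·147 + 306·46 + 332·125 = 0 + 1122 + 9856 + 29841 + 14076 + 41500 = 96395
Σ Rᵢ = 0 + 3 + 15 + 44 + 20 + 61 = 143
N̂ = 96395 / 143 ≈ 674.1 → 674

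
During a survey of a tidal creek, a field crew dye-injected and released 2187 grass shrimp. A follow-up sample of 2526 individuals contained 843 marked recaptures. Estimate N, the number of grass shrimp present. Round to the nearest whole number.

N = (2187 × 2526) / 843 = 5524362 / 843 ≈ 6553.2 → 6553

N ≈ 6553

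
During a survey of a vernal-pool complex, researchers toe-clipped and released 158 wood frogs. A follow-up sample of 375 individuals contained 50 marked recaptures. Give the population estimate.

N = 1185

The marked fraction in the recapture sample should equal the marked fraction in the population: 50/375 = 158/N.
N = (158 × 375) / 50 = 59250 / 50 = 1185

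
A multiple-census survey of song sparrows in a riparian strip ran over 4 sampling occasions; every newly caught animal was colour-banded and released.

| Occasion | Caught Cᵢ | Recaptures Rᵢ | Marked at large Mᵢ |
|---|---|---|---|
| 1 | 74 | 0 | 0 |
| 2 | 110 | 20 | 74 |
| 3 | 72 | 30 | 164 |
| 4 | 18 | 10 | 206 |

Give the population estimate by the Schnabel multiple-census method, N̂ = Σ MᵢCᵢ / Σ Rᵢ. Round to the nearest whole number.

Σ MᵢCᵢ = 0·74 + 74·110 + 164·72 + 206·18 = 0 + 8140 + 11808 + 3708 = 23656
Σ Rᵢ = 0 + 20 + 30 + 10 = 60
N̂ = 23656 / 60 ≈ 394.3 → 394

N ≈ 394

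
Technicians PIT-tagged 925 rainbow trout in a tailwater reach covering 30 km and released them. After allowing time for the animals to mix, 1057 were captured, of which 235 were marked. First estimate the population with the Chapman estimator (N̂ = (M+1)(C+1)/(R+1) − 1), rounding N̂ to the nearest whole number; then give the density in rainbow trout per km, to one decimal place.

N̂ = 926·1058/236 − 1 = 979708/236 − 1 ≈ 4150.3 → 4150
Density = N̂ / area = 4150 / 30 ≈ 138.33 → 138.3 per km

density ≈ 138.3 rainbow trout per km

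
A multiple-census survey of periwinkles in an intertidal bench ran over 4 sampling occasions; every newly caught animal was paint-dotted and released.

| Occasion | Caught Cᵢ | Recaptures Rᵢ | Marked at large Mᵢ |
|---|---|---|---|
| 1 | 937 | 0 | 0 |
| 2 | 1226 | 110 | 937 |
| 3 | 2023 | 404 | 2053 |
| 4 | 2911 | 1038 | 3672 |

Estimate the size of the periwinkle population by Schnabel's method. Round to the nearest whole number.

Σ MᵢCᵢ = 0·937 + 937·1226 + 2053·2023 + 3672·2911 = 0 + 1148762 + 4153219 + 10689192 = 15991173
Σ Rᵢ = 0 + 110 + 404 + 1038 = 1552
N̂ = 15991173 / 1552 ≈ 10303.6 → 10304

N ≈ 10,304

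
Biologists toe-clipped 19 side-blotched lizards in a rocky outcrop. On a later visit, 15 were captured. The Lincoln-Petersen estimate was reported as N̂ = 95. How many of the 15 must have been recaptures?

From N = M·C/R: R = M·C / N = 19·15 / 95 = 285 / 95 = 3.

R = 3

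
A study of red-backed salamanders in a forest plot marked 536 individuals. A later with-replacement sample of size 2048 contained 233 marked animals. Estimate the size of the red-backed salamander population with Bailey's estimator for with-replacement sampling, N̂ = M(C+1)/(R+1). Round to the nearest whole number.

N̂ = 536·(2048+1)/(233+1) = 536·2049/234 = 1098264/234 ≈ 4693.4 → 4693

N ≈ 4693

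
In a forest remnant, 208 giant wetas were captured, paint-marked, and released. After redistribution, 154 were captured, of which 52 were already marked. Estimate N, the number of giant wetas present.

N = (208 × 154) / 52 = 32032 / 52 = 616

N = 616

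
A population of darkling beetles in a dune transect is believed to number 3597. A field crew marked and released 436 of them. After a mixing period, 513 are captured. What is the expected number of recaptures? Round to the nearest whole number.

expected recaptures ≈ 62

The marked fraction of the population is 436/3597, so in a sample of 513 expect C·(M/N) marked.
E[R] = 436 × 513 / 3597 = 223668 / 3597 ≈ 62.2 → 62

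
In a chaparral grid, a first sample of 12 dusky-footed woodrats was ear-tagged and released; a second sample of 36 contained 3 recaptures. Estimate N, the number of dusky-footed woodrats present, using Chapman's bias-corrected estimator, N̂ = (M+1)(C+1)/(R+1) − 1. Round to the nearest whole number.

N ≈ 119

N̂ = (12+1)(36+1)/(3+1) − 1 = 13·37/4 − 1
= 481/4 − 1 ≈ 120.2 − 1 ≈ 119.2 → 119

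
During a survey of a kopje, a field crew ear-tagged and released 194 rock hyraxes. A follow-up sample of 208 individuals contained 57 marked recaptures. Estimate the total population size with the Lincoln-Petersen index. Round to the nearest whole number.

N = (194 × 208) / 57 = 40352 / 57 ≈ 707.9 → 708

N ≈ 708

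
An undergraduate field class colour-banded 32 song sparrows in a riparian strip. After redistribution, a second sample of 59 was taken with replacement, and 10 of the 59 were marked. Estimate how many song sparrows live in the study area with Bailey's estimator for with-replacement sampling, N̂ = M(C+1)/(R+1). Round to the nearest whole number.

N̂ = 32·(59+1)/(10+1) = 32·60/11 = 1920/11 ≈ 174.5 → 175

N ≈ 175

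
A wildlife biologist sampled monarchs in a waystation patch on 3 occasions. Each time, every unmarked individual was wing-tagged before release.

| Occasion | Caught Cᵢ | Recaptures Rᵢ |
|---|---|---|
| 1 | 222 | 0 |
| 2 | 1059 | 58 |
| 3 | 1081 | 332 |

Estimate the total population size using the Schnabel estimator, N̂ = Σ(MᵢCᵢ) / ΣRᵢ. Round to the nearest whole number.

N ≈ 3993

Marked at large before each occasion: Mᵢ = Σⱼ<ᵢ (Cⱼ − Rⱼ) → M1=0, M2=222, M3=1223
Σ MᵢCᵢ = 0·222 + 222·1059 + 1223·1081 = 0 + 235098 + 1322063 = 1557161
Σ Rᵢ = 0 + 58 + 332 = 390
N̂ = 1557161 / 390 ≈ 3992.7 → 3993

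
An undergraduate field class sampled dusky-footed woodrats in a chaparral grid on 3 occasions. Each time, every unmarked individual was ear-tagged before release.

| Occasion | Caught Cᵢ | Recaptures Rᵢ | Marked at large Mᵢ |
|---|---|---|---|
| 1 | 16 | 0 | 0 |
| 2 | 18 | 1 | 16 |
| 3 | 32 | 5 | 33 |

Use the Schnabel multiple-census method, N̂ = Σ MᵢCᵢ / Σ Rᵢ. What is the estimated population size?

Σ MᵢCᵢ = 0·16 + 16·18 + 33·32 = 0 + 288 + 1056 = 1344
Σ Rᵢ = 0 + 1 + 5 = 6
N̂ = 1344 / 6 = 224

N = 224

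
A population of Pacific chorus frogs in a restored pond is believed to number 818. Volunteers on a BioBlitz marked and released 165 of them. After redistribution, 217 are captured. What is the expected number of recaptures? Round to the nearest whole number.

expected recaptures ≈ 44

Expected recaptures E[R] = M·C / N.
E[R] = 165 × 217 / 818 = 35805 / 818 ≈ 43.8 → 44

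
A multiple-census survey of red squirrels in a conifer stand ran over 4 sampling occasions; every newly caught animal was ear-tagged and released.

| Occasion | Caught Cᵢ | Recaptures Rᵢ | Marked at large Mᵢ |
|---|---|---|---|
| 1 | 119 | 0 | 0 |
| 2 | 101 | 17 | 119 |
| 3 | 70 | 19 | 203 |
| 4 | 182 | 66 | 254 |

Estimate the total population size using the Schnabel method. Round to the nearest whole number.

Σ MᵢCᵢ = 0·119 + 119·101 + 203·70 + 254·182 = 0 + 12019 + 14210 + 46228 = 72457
Σ Rᵢ = 0 + 17 + 19 + 66 = 102
N̂ = 72457 / 102 ≈ 710.4 → 710

N ≈ 710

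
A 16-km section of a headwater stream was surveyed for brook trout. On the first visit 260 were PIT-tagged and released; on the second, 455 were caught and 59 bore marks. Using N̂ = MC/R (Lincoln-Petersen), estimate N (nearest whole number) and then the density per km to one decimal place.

density ≈ 125.3 brook trout per km

N̂ = 260·455/59 = 118300/59 ≈ 2005.1 → 2005
Density = N̂ / area = 2005 / 16 ≈ 125.31 → 125.3 per km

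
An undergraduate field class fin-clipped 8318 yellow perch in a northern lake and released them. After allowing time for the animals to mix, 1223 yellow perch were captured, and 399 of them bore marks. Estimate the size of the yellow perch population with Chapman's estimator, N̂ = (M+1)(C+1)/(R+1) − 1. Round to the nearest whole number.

N ≈ 25,455

N̂ = (8318+1)(1223+1)/(399+1) − 1 = 8319·1224/400 − 1
= 10182456/400 − 1 ≈ 25456.1 − 1 ≈ 25455.1 → 25455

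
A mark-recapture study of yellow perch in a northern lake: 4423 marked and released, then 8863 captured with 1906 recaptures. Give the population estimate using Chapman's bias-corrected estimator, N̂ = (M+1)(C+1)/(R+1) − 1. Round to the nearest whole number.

N ≈ 20,562

N̂ = (4423+1)(8863+1)/(1906+1) − 1 = 4424·8864/1907 − 1
= 39214336/1907 − 1 ≈ 20563.4 − 1 ≈ 20562.4 → 20562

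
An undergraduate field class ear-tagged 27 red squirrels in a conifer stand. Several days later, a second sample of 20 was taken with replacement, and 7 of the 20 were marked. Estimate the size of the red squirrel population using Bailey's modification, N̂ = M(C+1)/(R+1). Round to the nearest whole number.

N ≈ 71

N̂ = 27·(20+1)/(7+1) = 27·21/8 = 567/8 ≈ 70.9 → 71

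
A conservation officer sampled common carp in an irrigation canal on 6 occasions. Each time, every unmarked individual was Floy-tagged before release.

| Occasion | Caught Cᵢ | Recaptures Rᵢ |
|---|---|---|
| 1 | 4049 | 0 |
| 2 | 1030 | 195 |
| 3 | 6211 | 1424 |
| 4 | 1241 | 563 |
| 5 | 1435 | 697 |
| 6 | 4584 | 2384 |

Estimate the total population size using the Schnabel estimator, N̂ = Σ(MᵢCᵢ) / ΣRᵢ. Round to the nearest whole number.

N ≈ 21,315

Marked at large before each occasion: Mᵢ = Σⱼ<ᵢ (Cⱼ − Rⱼ) → M1=0, M2=4049, M3=4884, M4=9671, M5=10349, M6=11087
Σ MᵢCᵢ = 0·4049 + 4049·1030 + 4884·6211 + 9671·1241 + 10349·1435 + 11087·4584 = 0 + 4170470 + 30334524 + 12001711 + 14850815 + 50822808 = 112180328
Σ Rᵢ = 0 + 195 + 1424 + 563 + 697 + 2384 = 5263
N̂ = 112180328 / 5263 ≈ 21314.9 → 21315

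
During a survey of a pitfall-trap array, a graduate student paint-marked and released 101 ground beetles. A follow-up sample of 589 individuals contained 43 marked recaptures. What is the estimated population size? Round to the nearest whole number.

N = (101 × 589) / 43 = 59489 / 43 ≈ 1383.47 → 1383

N ≈ 1383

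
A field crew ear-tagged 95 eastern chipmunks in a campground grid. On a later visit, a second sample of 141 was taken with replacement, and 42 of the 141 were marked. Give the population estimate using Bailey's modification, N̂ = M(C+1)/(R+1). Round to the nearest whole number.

N ≈ 314

N̂ = 95·(141+1)/(42+1) = 95·142/43 = 13490/43 ≈ 313.7 → 314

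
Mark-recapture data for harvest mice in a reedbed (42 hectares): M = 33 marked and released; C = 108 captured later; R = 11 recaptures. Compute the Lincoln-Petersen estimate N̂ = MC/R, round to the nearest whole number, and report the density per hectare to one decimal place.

N̂ = 33·108/11 = 3564/11 = 324
Density = N̂ / area = 324 / 42 ≈ 7.71 → 7.7 per hectare

density ≈ 7.7 harvest mice per hectare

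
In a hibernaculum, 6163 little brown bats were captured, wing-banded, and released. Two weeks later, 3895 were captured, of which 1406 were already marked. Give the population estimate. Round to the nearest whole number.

N ≈ 17,073

Lincoln-Petersen assumes M/N = R/C, so N = M·C / R.
N = (6163 × 3895) / 1406 = 24004885 / 1406 ≈ 17073.2 → 17073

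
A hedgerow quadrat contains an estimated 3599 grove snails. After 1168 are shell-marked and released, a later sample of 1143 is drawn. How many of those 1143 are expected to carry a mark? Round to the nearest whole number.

The marked fraction of the population is 1168/3599, so in a sample of 1143 expect C·(M/N) marked.
E[R] = 1168 × 1143 / 3599 = 1335024 / 3599 ≈ 370.9 → 371

expected recaptures ≈ 371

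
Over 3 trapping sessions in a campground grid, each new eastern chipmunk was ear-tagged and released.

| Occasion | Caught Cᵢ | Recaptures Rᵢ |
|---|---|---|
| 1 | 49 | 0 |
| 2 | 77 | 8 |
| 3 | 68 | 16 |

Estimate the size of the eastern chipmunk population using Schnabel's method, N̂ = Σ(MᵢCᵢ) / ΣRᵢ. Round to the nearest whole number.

Marked at large before each occasion: Mᵢ = Σⱼ<ᵢ (Cⱼ − Rⱼ) → M1=0, M2=49, M3=118
Σ MᵢCᵢ = 0·49 + 49·77 + 118·68 = 0 + 3773 + 8024 = 11797
Σ Rᵢ = 0 + 8 + 16 = 24
N̂ = 11797 / 24 ≈ 491.5 → 492

N ≈ 492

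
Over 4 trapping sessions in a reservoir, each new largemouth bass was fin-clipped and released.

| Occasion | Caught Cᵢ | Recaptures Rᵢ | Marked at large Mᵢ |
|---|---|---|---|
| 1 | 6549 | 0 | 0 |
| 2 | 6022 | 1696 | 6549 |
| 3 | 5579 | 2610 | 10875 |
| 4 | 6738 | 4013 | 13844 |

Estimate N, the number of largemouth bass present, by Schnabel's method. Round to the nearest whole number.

N ≈ 23,247

Σ MᵢCᵢ = 0·6549 + 6549·6022 + 10875·5579 + 13844·6738 = 0 + 39438078 + 60671625 + 93280872 = 193390575
Σ Rᵢ = 0 + 1696 + 2610 + 4013 = 8319
N̂ = 193390575 / 8319 ≈ 23246.9 → 23247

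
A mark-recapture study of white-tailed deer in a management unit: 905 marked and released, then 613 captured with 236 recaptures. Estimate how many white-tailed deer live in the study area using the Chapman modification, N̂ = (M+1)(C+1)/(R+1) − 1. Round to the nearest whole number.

N ≈ 2346

N̂ = (905+1)(613+1)/(236+1) − 1 = 906·614/237 − 1
= 556284/237 − 1 ≈ 2347.2 − 1 ≈ 2346.2 → 2346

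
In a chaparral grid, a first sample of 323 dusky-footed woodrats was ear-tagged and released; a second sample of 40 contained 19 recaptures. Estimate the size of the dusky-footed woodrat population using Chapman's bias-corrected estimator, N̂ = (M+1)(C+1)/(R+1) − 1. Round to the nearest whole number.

N ≈ 663

N̂ = (323+1)(40+1)/(19+1) − 1 = 324·41/20 − 1
= 13284/20 − 1 ≈ 664.2 − 1 ≈ 663.2 → 663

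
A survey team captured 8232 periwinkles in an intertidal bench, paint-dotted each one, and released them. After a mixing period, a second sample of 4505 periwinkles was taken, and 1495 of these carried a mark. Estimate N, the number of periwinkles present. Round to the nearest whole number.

If marked individuals mix randomly, R/C ≈ M/N, giving N ≈ M·C/R.
N = (8232 × 4505) / 1495 = 37085160 / 1495 ≈ 24806.1 → 24806

N ≈ 24,806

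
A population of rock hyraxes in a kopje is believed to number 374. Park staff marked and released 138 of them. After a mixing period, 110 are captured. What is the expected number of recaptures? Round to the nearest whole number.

Expected recaptures E[R] = M·C / N.
E[R] = 138 × 110 / 374 = 15180 / 374 ≈ 40.6 → 41

expected recaptures ≈ 41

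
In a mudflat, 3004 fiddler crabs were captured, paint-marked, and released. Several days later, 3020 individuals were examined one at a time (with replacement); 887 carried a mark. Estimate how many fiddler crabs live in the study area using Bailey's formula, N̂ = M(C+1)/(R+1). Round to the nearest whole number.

N ≈ 10,220

N̂ = 3004·(3020+1)/(887+1) = 3004·3021/888 = 9075084/888 ≈ 10219.7 → 10220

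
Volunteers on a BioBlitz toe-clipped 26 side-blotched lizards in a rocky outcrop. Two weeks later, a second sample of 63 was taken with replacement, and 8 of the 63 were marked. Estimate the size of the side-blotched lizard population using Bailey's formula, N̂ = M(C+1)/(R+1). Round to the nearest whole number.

N̂ = 26·(63+1)/(8+1) = 26·64/9 = 1664/9 ≈ 184.9 → 185

N ≈ 185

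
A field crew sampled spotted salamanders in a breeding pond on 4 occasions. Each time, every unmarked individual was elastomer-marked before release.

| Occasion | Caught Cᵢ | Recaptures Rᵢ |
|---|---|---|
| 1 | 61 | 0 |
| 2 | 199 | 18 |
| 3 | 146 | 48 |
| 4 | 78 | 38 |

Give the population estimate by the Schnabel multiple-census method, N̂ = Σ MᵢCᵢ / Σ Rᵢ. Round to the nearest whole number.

N ≈ 711

Marked at large before each occasion: Mᵢ = Σⱼ<ᵢ (Cⱼ − Rⱼ) → M1=0, M2=61, M3=242, M4=340
Σ MᵢCᵢ = 0·61 + 61·199 + 242·146 + 340·78 = 0 + 12139 + 35332 + 26520 = 73991
Σ Rᵢ = 0 + 18 + 48 + 38 = 104
N̂ = 73991 / 104 ≈ 711.45 → 711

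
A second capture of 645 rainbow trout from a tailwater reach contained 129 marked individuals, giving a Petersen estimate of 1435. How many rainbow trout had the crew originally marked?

From N = M·C/R: M = N·R / C = 1435·129 / 645 = 185115 / 645 = 287.

M = 287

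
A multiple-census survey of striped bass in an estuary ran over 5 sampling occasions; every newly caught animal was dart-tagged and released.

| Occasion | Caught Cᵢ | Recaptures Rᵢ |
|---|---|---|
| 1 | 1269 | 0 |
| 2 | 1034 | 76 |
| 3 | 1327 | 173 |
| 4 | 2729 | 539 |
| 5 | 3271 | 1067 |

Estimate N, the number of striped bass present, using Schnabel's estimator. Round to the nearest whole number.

Marked at large before each occasion: Mᵢ = Σⱼ<ᵢ (Cⱼ − Rⱼ) → M1=0, M2=1269, M3=2227, M4=3381, M5=5571
Σ MᵢCᵢ = 0·1269 + 1269·1034 + 2227·1327 + 3381·2729 + 5571·3271 = 0 + 1312146 + 2955229 + 9226749 + 18222741 = 31716865
Σ Rᵢ = 0 + 76 + 173 + 539 + 1067 = 1855
N̂ = 31716865 / 1855 ≈ 17098.0 → 17098

N ≈ 17,098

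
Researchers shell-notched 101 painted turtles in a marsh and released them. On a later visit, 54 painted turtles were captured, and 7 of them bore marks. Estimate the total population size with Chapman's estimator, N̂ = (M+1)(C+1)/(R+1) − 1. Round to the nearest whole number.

N̂ = (101+1)(54+1)/(7+1) − 1 = 102·55/8 − 1
= 5610/8 − 1 ≈ 701.2 − 1 ≈ 700.2 → 700

N ≈ 700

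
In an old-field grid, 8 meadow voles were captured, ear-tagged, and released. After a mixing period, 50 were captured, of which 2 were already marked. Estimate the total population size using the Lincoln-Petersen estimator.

N = 200

If marked individuals mix randomly, R/C ≈ M/N, giving N ≈ M·C/R.
N = (8 × 50) / 2 = 400 / 2 = 200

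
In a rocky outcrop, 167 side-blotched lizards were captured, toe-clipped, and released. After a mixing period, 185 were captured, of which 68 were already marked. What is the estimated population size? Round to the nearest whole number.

If marked individuals mix randomly, R/C ≈ M/N, giving N ≈ M·C/R.
N = (167 × 185) / 68 = 30895 / 68 ≈ 454.3 → 454

N ≈ 454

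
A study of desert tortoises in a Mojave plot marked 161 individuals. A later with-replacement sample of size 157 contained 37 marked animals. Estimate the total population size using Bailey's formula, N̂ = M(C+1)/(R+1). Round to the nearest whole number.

N ≈ 669

N̂ = 161·(157+1)/(37+1) = 161·158/38 = 25438/38 ≈ 669.4 → 669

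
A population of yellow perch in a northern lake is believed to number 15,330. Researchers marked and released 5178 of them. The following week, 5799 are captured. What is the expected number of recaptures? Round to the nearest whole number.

The marked fraction of the population is 5178/15330, so in a sample of 5799 expect C·(M/N) marked.
E[R] = 5178 × 5799 / 15330 = 30027222 / 15330 ≈ 1958.7 → 1959

expected recaptures ≈ 1959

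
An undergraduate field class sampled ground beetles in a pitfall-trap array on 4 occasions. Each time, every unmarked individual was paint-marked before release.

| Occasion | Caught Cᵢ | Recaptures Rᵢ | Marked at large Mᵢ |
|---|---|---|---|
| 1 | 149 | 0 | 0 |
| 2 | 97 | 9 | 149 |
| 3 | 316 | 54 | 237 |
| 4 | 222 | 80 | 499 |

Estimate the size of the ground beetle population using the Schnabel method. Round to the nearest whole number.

Σ MᵢCᵢ = 0·149 + 149·97 + 237·316 + 499·222 = 0 + 14453 + 74892 + 110778 = 200123
Σ Rᵢ = 0 + 9 + 54 + 80 = 143
N̂ = 200123 / 143 ≈ 1399.46 → 1399

N ≈ 1399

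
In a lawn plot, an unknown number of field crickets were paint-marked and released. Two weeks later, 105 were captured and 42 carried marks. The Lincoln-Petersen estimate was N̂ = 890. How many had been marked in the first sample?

From N = M·C/R: M = N·R / C = 890·42 / 105 = 37380 / 105 = 356.

M = 356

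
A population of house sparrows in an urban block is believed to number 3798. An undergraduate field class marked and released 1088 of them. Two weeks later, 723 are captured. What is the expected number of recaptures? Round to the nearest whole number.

expected recaptures ≈ 207

The marked fraction of the population is 1088/3798, so in a sample of 723 expect C·(M/N) marked.
E[R] = 1088 × 723 / 3798 = 786624 / 3798 ≈ 207.1 → 207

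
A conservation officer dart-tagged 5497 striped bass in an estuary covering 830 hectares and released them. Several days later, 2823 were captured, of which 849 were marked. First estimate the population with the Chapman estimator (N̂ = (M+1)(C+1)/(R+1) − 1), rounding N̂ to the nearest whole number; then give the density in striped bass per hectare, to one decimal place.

density ≈ 22.0 striped bass per hectare

N̂ = 5498·2824/850 − 1 = 15526352/850 − 1 ≈ 18265.3 → 18265
Density = N̂ / area = 18265 / 830 ≈ 22.01 → 22.0 per hectare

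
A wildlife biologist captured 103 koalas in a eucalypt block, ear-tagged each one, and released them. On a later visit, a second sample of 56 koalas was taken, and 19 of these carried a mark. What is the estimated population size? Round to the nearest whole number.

If marked individuals mix randomly, R/C ≈ M/N, giving N ≈ M·C/R.
N = (103 × 56) / 19 = 5768 / 19 ≈ 303.6 → 304

N ≈ 304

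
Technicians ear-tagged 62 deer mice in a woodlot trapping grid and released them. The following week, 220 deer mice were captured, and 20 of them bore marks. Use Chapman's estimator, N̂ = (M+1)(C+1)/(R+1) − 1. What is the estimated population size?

N̂ = (62+1)(220+1)/(20+1) − 1 = 63·221/21 − 1
= 13923/21 − 1 = 663 − 1 = 662

N = 662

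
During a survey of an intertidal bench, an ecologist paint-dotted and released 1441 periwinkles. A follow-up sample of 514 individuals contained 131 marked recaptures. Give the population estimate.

Lincoln-Petersen assumes M/N = R/C, so N = M·C / R.
N = (1441 × 514) / 131 = 740674 / 131 = 5654

N = 5654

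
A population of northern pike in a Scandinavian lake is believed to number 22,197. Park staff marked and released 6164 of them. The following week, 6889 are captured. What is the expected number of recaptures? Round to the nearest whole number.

expected recaptures ≈ 1913

The marked fraction of the population is 6164/22197, so in a sample of 6889 expect C·(M/N) marked.
E[R] = 6164 × 6889 / 22197 = 42463796 / 22197 ≈ 1913.0 → 1913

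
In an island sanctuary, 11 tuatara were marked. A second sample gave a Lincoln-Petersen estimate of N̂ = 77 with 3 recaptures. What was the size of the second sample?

C = 21

From N = M·C/R: C = N·R / M = 77·3 / 11 = 231 / 11 = 21.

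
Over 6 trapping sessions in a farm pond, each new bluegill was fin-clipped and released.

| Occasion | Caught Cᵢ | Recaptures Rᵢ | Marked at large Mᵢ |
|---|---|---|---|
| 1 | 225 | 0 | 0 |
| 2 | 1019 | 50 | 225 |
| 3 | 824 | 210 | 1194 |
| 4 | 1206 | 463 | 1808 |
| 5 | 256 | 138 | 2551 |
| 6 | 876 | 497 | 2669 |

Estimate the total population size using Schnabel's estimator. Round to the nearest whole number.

N ≈ 4702

Σ MᵢCᵢ = 0·225 + 225·1019 + 1194·824 + 1808·1206 + 2551·256 + 2669·876 = 0 + 229275 + 983856 + 2180448 + 653056 + 2338044 = 6384679
Σ Rᵢ = 0 + 50 + 210 + 463 + 138 + 497 = 1358
N̂ = 6384679 / 1358 ≈ 4701.5 → 4702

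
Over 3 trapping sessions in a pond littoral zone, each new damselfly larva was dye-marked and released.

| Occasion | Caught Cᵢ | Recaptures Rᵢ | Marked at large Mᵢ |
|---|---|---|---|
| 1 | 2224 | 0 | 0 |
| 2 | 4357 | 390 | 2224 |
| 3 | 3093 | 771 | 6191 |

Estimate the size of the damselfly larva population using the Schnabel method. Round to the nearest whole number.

Σ MᵢCᵢ = 0·2224 + 2224·4357 + 6191·3093 = 0 + 9689968 + 19148763 = 28838731
Σ Rᵢ = 0 + 390 + 771 = 1161
N̂ = 28838731 / 1161 ≈ 24839.6 → 24840

N ≈ 24,840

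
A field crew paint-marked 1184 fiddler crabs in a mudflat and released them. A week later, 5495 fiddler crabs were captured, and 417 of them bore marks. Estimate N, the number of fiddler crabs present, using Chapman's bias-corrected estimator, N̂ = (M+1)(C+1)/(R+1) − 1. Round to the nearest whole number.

N̂ = (1184+1)(5495+1)/(417+1) − 1 = 1185·5496/418 − 1
= 6512760/418 − 1 ≈ 15580.8 − 1 ≈ 15579.8 → 15580

N ≈ 15,580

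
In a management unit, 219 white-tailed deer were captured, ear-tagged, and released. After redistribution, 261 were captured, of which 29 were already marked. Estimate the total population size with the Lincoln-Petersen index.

N = 1971

If marked individuals mix randomly, R/C ≈ M/N, giving N ≈ M·C/R.
N = (219 × 261) / 29 = 57159 / 29 = 1971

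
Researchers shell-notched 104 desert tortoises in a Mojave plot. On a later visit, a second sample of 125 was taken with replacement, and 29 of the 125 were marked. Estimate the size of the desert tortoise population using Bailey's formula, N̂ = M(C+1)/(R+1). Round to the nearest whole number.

N̂ = 104·(125+1)/(29+1) = 104·126/30 = 13104/30 ≈ 436.8 → 437

N ≈ 437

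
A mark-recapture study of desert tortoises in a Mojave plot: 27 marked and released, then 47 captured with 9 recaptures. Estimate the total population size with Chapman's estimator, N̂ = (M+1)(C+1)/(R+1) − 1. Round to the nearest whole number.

N ≈ 133

N̂ = (27+1)(47+1)/(9+1) − 1 = 28·48/10 − 1
= 1344/10 − 1 ≈ 134.4 − 1 ≈ 133.4 → 133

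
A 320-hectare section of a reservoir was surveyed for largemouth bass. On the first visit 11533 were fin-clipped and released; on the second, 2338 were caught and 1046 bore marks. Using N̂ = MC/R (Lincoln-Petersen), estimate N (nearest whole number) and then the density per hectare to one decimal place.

density ≈ 80.6 largemouth bass per hectare

N̂ = 11533·2338/1046 = 26964154/1046 ≈ 25778.3 → 25778
Density = N̂ / area = 25778 / 320 ≈ 80.56 → 80.6 per hectare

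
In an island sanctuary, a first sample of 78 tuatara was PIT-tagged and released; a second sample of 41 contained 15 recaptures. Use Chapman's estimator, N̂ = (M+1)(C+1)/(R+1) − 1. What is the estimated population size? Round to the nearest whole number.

N ≈ 206

N̂ = (78+1)(41+1)/(15+1) − 1 = 79·42/16 − 1
= 3318/16 − 1 ≈ 207.4 − 1 ≈ 206.4 → 206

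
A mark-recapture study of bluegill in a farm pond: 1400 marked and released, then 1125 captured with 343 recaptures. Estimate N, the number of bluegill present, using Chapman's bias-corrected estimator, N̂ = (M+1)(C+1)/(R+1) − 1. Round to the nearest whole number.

N̂ = (1400+1)(1125+1)/(343+1) − 1 = 1401·1126/344 − 1
= 1577526/344 − 1 ≈ 4585.8 − 1 ≈ 4584.8 → 4585

N ≈ 4585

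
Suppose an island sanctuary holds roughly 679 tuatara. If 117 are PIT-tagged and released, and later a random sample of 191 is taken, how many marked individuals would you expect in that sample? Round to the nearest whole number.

expected recaptures ≈ 33

The marked fraction of the population is 117/679, so in a sample of 191 expect C·(M/N) marked.
E[R] = 117 × 191 / 679 = 22347 / 679 ≈ 32.9 → 33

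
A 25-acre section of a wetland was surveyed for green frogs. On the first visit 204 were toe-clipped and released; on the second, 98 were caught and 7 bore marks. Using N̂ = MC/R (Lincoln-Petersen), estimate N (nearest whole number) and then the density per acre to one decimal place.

N̂ = 204·98/7 = 19992/7 = 2856
Density = N̂ / area = 2856 / 25 ≈ 114.24 → 114.2 per acre

density ≈ 114.2 green frogs per acre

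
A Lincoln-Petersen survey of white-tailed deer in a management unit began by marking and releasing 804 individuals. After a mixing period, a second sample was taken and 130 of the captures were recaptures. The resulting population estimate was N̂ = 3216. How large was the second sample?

From N = M·C/R: C = N·R / M = 3216·130 / 804 = 418080 / 804 = 520.

C = 520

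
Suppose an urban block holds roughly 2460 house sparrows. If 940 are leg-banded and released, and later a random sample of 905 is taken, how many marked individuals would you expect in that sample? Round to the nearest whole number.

expected recaptures ≈ 346

The marked fraction of the population is 940/2460, so in a sample of 905 expect C·(M/N) marked.
E[R] = 940 × 905 / 2460 = 850700 / 2460 ≈ 345.8 → 346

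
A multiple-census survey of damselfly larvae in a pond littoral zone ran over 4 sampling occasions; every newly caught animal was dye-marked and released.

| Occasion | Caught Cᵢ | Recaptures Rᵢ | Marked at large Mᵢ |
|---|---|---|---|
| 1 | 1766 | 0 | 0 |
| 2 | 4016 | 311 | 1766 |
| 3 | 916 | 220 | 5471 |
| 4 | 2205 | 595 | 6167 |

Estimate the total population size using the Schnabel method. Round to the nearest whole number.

N ≈ 22,826

Σ MᵢCᵢ = 0·1766 + 1766·4016 + 5471·916 + 6167·2205 = 0 + 7092256 + 5011436 + 13598235 = 25701927
Σ Rᵢ = 0 + 311 + 220 + 595 = 1126
N̂ = 25701927 / 1126 ≈ 22825.9 → 22826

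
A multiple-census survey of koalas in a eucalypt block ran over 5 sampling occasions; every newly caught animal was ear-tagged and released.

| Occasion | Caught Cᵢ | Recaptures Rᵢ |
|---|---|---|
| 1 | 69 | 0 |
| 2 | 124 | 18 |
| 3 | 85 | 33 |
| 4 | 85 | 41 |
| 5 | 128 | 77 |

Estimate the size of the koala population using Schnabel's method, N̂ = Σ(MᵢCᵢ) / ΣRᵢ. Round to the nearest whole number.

N ≈ 458

Marked at large before each occasion: Mᵢ = Σⱼ<ᵢ (Cⱼ − Rⱼ) → M1=0, M2=69, M3=175, M4=227, M5=271
Σ MᵢCᵢ = 0·69 + 69·124 + 175·85 + 227·85 + 271·128 = 0 + 8556 + 14875 + 19295 + 34688 = 77414
Σ Rᵢ = 0 + 18 + 33 + 41 + 77 = 169
N̂ = 77414 / 169 ≈ 458.1 → 458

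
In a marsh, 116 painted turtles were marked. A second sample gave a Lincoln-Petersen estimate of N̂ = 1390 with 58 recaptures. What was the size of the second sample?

From N = M·C/R: C = N·R / M = 1390·58 / 116 = 80620 / 116 = 695.

C = 695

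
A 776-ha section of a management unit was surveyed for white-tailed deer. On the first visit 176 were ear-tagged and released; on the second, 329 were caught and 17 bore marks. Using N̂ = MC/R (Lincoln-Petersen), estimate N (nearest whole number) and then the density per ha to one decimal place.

N̂ = 176·329/17 = 57904/17 ≈ 3406.1 → 3406
Density = N̂ / area = 3406 / 776 ≈ 4.39 → 4.4 per ha

density ≈ 4.4 white-tailed deer per ha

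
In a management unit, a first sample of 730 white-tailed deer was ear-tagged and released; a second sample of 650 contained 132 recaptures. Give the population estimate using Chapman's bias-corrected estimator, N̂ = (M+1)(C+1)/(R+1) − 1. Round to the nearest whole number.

N ≈ 3577

N̂ = (730+1)(650+1)/(132+1) − 1 = 731·651/133 − 1
= 475881/133 − 1 ≈ 3578.1 − 1 ≈ 3577.1 → 3577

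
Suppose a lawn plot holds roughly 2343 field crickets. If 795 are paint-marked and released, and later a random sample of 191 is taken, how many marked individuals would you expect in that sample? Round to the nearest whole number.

expected recaptures ≈ 65

The marked fraction of the population is 795/2343, so in a sample of 191 expect C·(M/N) marked.
E[R] = 795 × 191 / 2343 = 151845 / 2343 ≈ 64.8 → 65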